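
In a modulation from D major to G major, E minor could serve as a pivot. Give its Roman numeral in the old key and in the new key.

ii in D major; vi in G major

The scale of D major is D E F# G A B C#; E is degree 2, and the triad built there (E-G-B) is minor, so it is ii.
The scale of G major is G A B C D E F#; E is degree 6, and the triad built there (E-G-B) is minor, so it is vi.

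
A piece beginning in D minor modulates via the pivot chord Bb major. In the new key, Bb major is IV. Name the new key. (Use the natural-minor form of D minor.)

The numeral IV denotes a major triad on scale degree 4. With Bb on degree 4, the tonic of the new key is F.
Degree 4 carries a major triad in major keys, so the destination is F major.
Check: the diatonic triads of F major are F (I), Gm (ii), Am (iii), Bb (IV), C (V), Dm (vi), Edim (vii°) — Bb major is indeed IV.

F major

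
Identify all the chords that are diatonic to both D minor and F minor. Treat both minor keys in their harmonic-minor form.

Triads in D minor (harmonic minor): D minor (i), E diminished (ii°), F augmented (III+), G minor (iv), A major (V), B♭ major (VI), C♯ diminished (vii°).
Triads in F minor (harmonic minor): F minor (i), G diminished (ii°), A♭ augmented (III+), B♭ minor (iv), C major (V), D♭ major (VI), E diminished (vii°).
Shared triads with their functions: E diminished (ii° in D minor, vii° in F minor).

Edim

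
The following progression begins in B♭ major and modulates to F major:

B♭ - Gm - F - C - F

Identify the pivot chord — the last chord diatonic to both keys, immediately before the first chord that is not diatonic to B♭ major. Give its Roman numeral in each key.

F — V in B♭ major, I in F major

Chords diatonic to B♭ major: B♭, Cm, Dm, E♭, F, Gm, Adim.
Reading the progression, the first chord not in that set is C, so the modulation leaves B♭ major there.
The chord immediately before C is F, which is diatonic to both keys: V in B♭ major and I in F major.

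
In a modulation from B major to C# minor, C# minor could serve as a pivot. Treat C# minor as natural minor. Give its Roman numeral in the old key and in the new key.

ii in B major; i in C# minor

The scale of B major is B C# D# E F# G# A#; C# is degree 2, and the triad built there (C#-E-G#) is minor, so it is ii.
The scale of C# minor (natural minor) is C# D# E F# G# A B; C# is degree 1, and the triad built there (C#-E-G#) is minor, so it is i.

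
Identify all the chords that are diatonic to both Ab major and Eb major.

Ab, Cm, Eb, Fm

Triads in Ab major: Ab (I), Bbm (ii), Cm (iii), Db (IV), Eb (V), Fm (vi), Gdim (vii°).
Triads in Eb major: Eb (I), Fm (ii), Gm (iii), Ab (IV), Bb (V), Cm (vi), Ddim (vii°).
Shared triads with their functions: Ab (I in Ab major, IV in Eb major); Cm (iii in Ab major, vi in Eb major); Eb (V in Ab major, I in Eb major); Fm (vi in Ab major, ii in Eb major).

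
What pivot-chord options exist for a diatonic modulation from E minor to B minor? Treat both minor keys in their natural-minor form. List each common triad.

Em, G, Bm, D

Triads in E minor (natural minor): Em (i), F♯dim (ii°), G (III), Am (iv), Bm (v), C (VI), D (VII).
Triads in B minor (natural minor): Bm (i), C♯dim (ii°), D (III), Em (iv), F♯m (v), G (VI), A (VII).
Shared triads with their functions: Em (i in E minor, iv in B minor); G (III in E minor, VI in B minor); Bm (v in E minor, i in B minor); D (VII in E minor, III in B minor).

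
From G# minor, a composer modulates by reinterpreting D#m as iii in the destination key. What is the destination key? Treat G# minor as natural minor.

The numeral iii denotes a minor triad on scale degree 3. With D# on degree 3, the tonic of the new key is B.
Degree 3 carries a minor triad in major keys, so the destination is B major.
Check: the diatonic triads of B major are B (I), C#m (ii), D#m (iii), E (IV), F# (V), G#m (vi), A#dim (vii°) — D#m is indeed iii.

B major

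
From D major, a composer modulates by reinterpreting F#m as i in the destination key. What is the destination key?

The numeral i denotes a minor triad on scale degree 1. With F# on degree 1, the tonic of the new key is F#.
Degree 1 carries a minor triad in minor keys, so the destination is F# minor.
Check: the diatonic triads of F# minor (natural minor) are F#m (i), G#dim (ii°), A (III), Bm (iv), C#m (v), D (VI), E (VII) — F#m is indeed i.

F# minor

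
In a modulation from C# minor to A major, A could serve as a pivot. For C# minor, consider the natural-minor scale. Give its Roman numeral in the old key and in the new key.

VI in C# minor; I in A major

The scale of C# minor (natural minor) is C# D# E F# G# A B; A is degree 6, and the triad built there (A-C#-E) is major, so it is VI.
The scale of A major is A B C# D E F# G#; A is degree 1, and the triad built there (A-C#-E) is major, so it is I.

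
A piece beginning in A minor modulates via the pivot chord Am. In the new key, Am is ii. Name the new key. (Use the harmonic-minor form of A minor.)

The numeral ii denotes a minor triad on scale degree 2. With A on degree 2, the tonic of the new key is G.
Degree 2 carries a minor triad in major keys, so the destination is G major.
Check: the diatonic triads of G major are G (I), Am (ii), Bm (iii), C (IV), D (V), Em (vi), F#dim (vii°) — Am is indeed ii.

G major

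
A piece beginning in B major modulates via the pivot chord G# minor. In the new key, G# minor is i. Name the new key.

G# minor

The numeral i denotes a minor triad on scale degree 1. With G# on degree 1, the tonic of the new key is G#.
Degree 1 carries a minor triad in minor keys, so the destination is G# minor.
Check: the diatonic triads of G# minor (natural minor) are G#m (i), A#dim (ii°), B (III), C#m (iv), D#m (v), E (VI), F# (VII) — G# minor is indeed i.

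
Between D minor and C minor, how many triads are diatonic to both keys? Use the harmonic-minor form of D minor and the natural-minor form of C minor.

Diatonic triads of D minor (harmonic minor): Dm (i), Edim (ii°), Faug (III+), Gm (iv), A (V), B♭ (VI), C♯dim (vii°).
Diatonic triads of C minor (natural minor): Cm (i), Ddim (ii°), E♭ (III), Fm (iv), Gm (v), A♭ (VI), B♭ (VII).
Matching root and quality in both lists: Gm, B♭.
That gives 2 common triads.

2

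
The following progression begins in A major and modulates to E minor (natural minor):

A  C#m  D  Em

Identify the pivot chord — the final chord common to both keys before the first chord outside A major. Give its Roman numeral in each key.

D — IV in A major, VII in E minor

Chords diatonic to A major: A, Bm, C#m, D, E, F#m, G#dim.
Reading the progression, the first chord not in that set is Em, so the modulation leaves A major there.
The chord immediately before Em is D, which is diatonic to both keys: IV in A major and VII in E minor.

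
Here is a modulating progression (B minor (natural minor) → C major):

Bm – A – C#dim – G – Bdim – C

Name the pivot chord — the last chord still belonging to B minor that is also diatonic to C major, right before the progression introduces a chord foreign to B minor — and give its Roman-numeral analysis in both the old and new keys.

Chords diatonic to B minor: Bm, C#dim, D, Em, F#m, G, A.
Reading the progression, the first chord not in that set is Bdim, so the modulation leaves B minor there.
The chord immediately before Bdim is G, which is diatonic to both keys: VI in B minor and V in C major.

G — VI in B minor, V in C major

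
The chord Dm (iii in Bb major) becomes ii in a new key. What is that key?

C major

The numeral ii denotes a minor triad on scale degree 2. With D on degree 2, the tonic of the new key is C.
Degree 2 carries a minor triad in major keys, so the destination is C major.
Check: the diatonic triads of C major are C (I), Dm (ii), Em (iii), F (IV), G (V), Am (vi), Bdim (vii°) — Dm is indeed ii.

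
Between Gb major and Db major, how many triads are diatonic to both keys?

4

Diatonic triads of Gb major: Gb (I), Abm (ii), Bbm (iii), Cb (IV), Db (V), Ebm (vi), Fdim (vii°).
Diatonic triads of Db major: Db (I), Ebm (ii), Fm (iii), Gb (IV), Ab (V), Bbm (vi), Cdim (vii°).
Matching root and quality in both lists: Gb, Bbm, Db, Ebm.
That gives 4 common triads.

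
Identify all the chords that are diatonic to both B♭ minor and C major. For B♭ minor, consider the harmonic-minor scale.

Triads in B♭ minor (harmonic minor): B♭ minor (i), C diminished (ii°), D♭ augmented (III+), E♭ minor (iv), F major (V), G♭ major (VI), A diminished (vii°).
Triads in C major: C major (I), D minor (ii), E minor (iii), F major (IV), G major (V), A minor (vi), B diminished (vii°).
Shared triads with their functions: F major (V in B♭ minor, IV in C major).

F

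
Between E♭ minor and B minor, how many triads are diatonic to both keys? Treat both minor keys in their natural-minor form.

Diatonic triads of E♭ minor (natural minor): E♭m (i), Fdim (ii°), G♭ (III), A♭m (iv), B♭m (v), C♭ (VI), D♭ (VII).
Diatonic triads of B minor (natural minor): Bm (i), C♯dim (ii°), D (III), Em (iv), F♯m (v), G (VI), A (VII).
No triad has the same root and quality in both keys.

0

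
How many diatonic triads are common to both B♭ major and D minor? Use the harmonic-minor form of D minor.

3

Diatonic triads of B♭ major: B♭ (I), Cm (ii), Dm (iii), E♭ (IV), F (V), Gm (vi), Adim (vii°).
Diatonic triads of D minor (harmonic minor): Dm (i), Edim (ii°), Faug (III+), Gm (iv), A (V), B♭ (VI), C♯dim (vii°).
Matching root and quality in both lists: B♭, Dm, Gm.
That gives 3 common triads.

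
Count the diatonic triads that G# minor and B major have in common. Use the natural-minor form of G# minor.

Diatonic triads of G# minor (natural minor): G# minor (i), A# diminished (ii°), B major (III), C# minor (iv), D# minor (v), E major (VI), F# major (VII).
Diatonic triads of B major: B major (I), C# minor (ii), D# minor (iii), E major (IV), F# major (V), G# minor (vi), A# diminished (vii°).
Matching root and quality in both lists: G# minor, A# diminished, B major, C# minor, D# minor, E major, F# major.
That gives 7 common triads.

7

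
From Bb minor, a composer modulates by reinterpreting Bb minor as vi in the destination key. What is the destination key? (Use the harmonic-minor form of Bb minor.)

The numeral vi denotes a minor triad on scale degree 6. With Bb on degree 6, the tonic of the new key is Db.
Degree 6 carries a minor triad in major keys, so the destination is Db major.
Check: the diatonic triads of Db major are Db (I), Ebm (ii), Fm (iii), Gb (IV), Ab (V), Bbm (vi), Cdim (vii°) — Bb minor is indeed vi.

Db major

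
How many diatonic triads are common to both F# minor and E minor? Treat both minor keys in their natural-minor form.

Diatonic triads of F# minor (natural minor): F# minor (i), G# diminished (ii°), A major (III), B minor (iv), C# minor (v), D major (VI), E major (VII).
Diatonic triads of E minor (natural minor): E minor (i), F# diminished (ii°), G major (III), A minor (iv), B minor (v), C major (VI), D major (VII).
Matching root and quality in both lists: B minor, D major.
That gives 2 common triads.

2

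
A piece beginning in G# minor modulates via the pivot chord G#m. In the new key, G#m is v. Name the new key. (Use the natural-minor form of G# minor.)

The numeral v denotes a minor triad on scale degree 5. With G# on degree 5, the tonic of the new key is C#.
Degree 5 carries a minor triad in natural-minor keys, so the destination is C# minor.
Check: the diatonic triads of C# minor (natural minor) are C#m (i), D#dim (ii°), E (III), F#m (iv), G#m (v), A (VI), B (VII) — G#m is indeed v.

C# minor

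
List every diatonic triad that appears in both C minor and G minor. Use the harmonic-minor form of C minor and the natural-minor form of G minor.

Triads in C minor (harmonic minor): Cm (i), Ddim (ii°), Ebaug (III+), Fm (iv), G (V), Ab (VI), Bdim (vii°).
Triads in G minor (natural minor): Gm (i), Adim (ii°), Bb (III), Cm (iv), Dm (v), Eb (VI), F (VII).
Shared triads with their functions: Cm (i in C minor, iv in G minor).

Cm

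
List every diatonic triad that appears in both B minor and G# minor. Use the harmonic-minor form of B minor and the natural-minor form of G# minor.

Triads in B minor (harmonic minor): Bm (i), C#dim (ii°), Daug (III+), Em (iv), F# (V), G (VI), A#dim (vii°).
Triads in G# minor (natural minor): G#m (i), A#dim (ii°), B (III), C#m (iv), D#m (v), E (VI), F# (VII).
Shared triads with their functions: F# (V in B minor, VII in G# minor); A#dim (vii° in B minor, ii° in G# minor).

F#, A#dim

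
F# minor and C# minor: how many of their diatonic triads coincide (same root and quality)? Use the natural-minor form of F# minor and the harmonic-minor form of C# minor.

3

Diatonic triads of F# minor (natural minor): F#m (i), G#dim (ii°), A (III), Bm (iv), C#m (v), D (VI), E (VII).
Diatonic triads of C# minor (harmonic minor): C#m (i), D#dim (ii°), Eaug (III+), F#m (iv), G# (V), A (VI), B#dim (vii°).
Matching root and quality in both lists: F#m, A, C#m.
That gives 3 common triads.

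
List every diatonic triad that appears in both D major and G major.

Triads in D major: D major (I), E minor (ii), F♯ minor (iii), G major (IV), A major (V), B minor (vi), C♯ diminished (vii°).
Triads in G major: G major (I), A minor (ii), B minor (iii), C major (IV), D major (V), E minor (vi), F♯ diminished (vii°).
Shared triads with their functions: D major (I in D major, V in G major); E minor (ii in D major, vi in G major); G major (IV in D major, I in G major); B minor (vi in D major, iii in G major).

D, Em, G, Bm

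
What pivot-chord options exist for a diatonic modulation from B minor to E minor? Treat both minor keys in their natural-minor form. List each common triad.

Bm, D, Em, G

Triads in B minor (natural minor): B minor (i), C# diminished (ii°), D major (III), E minor (iv), F# minor (v), G major (VI), A major (VII).
Triads in E minor (natural minor): E minor (i), F# diminished (ii°), G major (III), A minor (iv), B minor (v), C major (VI), D major (VII).
Shared triads with their functions: B minor (i in B minor, v in E minor); D major (III in B minor, VII in E minor); E minor (iv in B minor, i in E minor); G major (VI in B minor, III in E minor).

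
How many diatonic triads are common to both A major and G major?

Diatonic triads of A major: A major (I), B minor (ii), C# minor (iii), D major (IV), E major (V), F# minor (vi), G# diminished (vii°).
Diatonic triads of G major: G major (I), A minor (ii), B minor (iii), C major (IV), D major (V), E minor (vi), F# diminished (vii°).
Matching root and quality in both lists: B minor, D major.
That gives 2 common triads.

2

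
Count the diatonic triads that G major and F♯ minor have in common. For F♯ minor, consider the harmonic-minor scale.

2

Diatonic triads of G major: G (I), Am (ii), Bm (iii), C (IV), D (V), Em (vi), F♯dim (vii°).
Diatonic triads of F♯ minor (harmonic minor): F♯m (i), G♯dim (ii°), Aaug (III+), Bm (iv), C♯ (V), D (VI), E♯dim (vii°).
Matching root and quality in both lists: Bm, D.
That gives 2 common triads.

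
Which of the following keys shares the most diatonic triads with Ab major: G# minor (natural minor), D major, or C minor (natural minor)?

C minor

Triads of Ab major: Ab (I), Bbm (ii), Cm (iii), Db (IV), Eb (V), Fm (vi), Gdim (vii°).
G# minor (natural minor) shares 0: none.
D major shares 0: none.
C minor (natural minor) shares 4: Ab, Cm, Eb, Fm.
The most common triads (4) are shared with C minor.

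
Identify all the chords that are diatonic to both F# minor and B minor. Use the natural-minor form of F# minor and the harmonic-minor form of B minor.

Triads in F# minor (natural minor): F# minor (i), G# diminished (ii°), A major (III), B minor (iv), C# minor (v), D major (VI), E major (VII).
Triads in B minor (harmonic minor): B minor (i), C# diminished (ii°), D augmented (III+), E minor (iv), F# major (V), G major (VI), A# diminished (vii°).
Shared triads with their functions: B minor (iv in F# minor, i in B minor).

Bm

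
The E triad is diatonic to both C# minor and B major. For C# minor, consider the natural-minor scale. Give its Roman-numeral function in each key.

III in C# minor; IV in B major

The scale of C# minor (natural minor) is C# D# E F# G# A B; E is degree 3, and the triad built there (E-G#-B) is major, so it is III.
The scale of B major is B C# D# E F# G# A#; E is degree 4, and the triad built there (E-G#-B) is major, so it is IV.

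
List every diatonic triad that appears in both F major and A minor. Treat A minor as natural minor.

F, Am, C, Dm

Triads in F major: F (I), Gm (ii), Am (iii), Bb (IV), C (V), Dm (vi), Edim (vii°).
Triads in A minor (natural minor): Am (i), Bdim (ii°), C (III), Dm (iv), Em (v), F (VI), G (VII).
Shared triads with their functions: F (I in F major, VI in A minor); Am (iii in F major, i in A minor); C (V in F major, III in A minor); Dm (vi in F major, iv in A minor).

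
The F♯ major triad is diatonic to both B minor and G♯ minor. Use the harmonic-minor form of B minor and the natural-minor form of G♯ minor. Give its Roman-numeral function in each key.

V in B minor; VII in G♯ minor

The scale of B minor (harmonic minor) is B C♯ D E F♯ G A♯; F♯ is degree 5, and the triad built there (F♯-A♯-C♯) is major, so it is V.
The scale of G♯ minor (natural minor) is G♯ A♯ B C♯ D♯ E F♯; F♯ is degree 7, and the triad built there (F♯-A♯-C♯) is major, so it is VII.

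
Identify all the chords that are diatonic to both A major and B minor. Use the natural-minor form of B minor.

Triads in A major: A (I), Bm (ii), C#m (iii), D (IV), E (V), F#m (vi), G#dim (vii°).
Triads in B minor (natural minor): Bm (i), C#dim (ii°), D (III), Em (iv), F#m (v), G (VI), A (VII).
Shared triads with their functions: A (I in A major, VII in B minor); Bm (ii in A major, i in B minor); D (IV in A major, III in B minor); F#m (vi in A major, v in B minor).

A, Bm, D, F#m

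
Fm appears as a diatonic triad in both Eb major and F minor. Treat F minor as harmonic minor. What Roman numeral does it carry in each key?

ii in Eb major; i in F minor

The scale of Eb major is Eb F G Ab Bb C D; F is degree 2, and the triad built there (F-Ab-C) is minor, so it is ii.
The scale of F minor (harmonic minor) is F G Ab Bb C Db E; F is degree 1, and the triad built there (F-Ab-C) is minor, so it is i.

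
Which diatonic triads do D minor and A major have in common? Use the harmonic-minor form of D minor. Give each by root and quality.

A

Triads in D minor (harmonic minor): D minor (i), E diminished (ii°), F augmented (III+), G minor (iv), A major (V), B♭ major (VI), C♯ diminished (vii°).
Triads in A major: A major (I), B minor (ii), C♯ minor (iii), D major (IV), E major (V), F♯ minor (vi), G♯ diminished (vii°).
Shared triads with their functions: A major (V in D minor, I in A major).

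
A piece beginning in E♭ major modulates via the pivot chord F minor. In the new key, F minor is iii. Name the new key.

D♭ major

The numeral iii denotes a minor triad on scale degree 3. With F on degree 3, the tonic of the new key is D♭.
Degree 3 carries a minor triad in major keys, so the destination is D♭ major.
Check: the diatonic triads of D♭ major are D♭ (I), E♭m (ii), Fm (iii), G♭ (IV), A♭ (V), B♭m (vi), Cdim (vii°) — F minor is indeed iii.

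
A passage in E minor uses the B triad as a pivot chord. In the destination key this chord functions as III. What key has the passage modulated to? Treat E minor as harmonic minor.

G# minor

The numeral III denotes a major triad on scale degree 3. With B on degree 3, the tonic of the new key is G#.
Degree 3 carries a major triad in natural-minor keys, so the destination is G# minor.
Check: the diatonic triads of G# minor (natural minor) are G#m (i), A#dim (ii°), B (III), C#m (iv), D#m (v), E (VI), F# (VII) — B is indeed III.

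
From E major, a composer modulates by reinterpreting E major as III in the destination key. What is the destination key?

C# minor

The numeral III denotes a major triad on scale degree 3. With E on degree 3, the tonic of the new key is C#.
Degree 3 carries a major triad in natural-minor keys, so the destination is C# minor.
Check: the diatonic triads of C# minor (natural minor) are C#m (i), D#dim (ii°), E (III), F#m (iv), G#m (v), A (VI), B (VII) — E major is indeed III.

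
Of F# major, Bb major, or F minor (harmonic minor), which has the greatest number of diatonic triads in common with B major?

Triads of B major: B (I), C#m (ii), D#m (iii), E (IV), F# (V), G#m (vi), A#dim (vii°).
F# major shares 4: B, D#m, F#, G#m.
Bb major shares 0: none.
F minor (harmonic minor) shares 0: none.
The most common triads (4) are shared with F# major.

F# major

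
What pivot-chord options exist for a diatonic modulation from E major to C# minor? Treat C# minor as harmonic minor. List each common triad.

Triads in E major: E major (I), F# minor (ii), G# minor (iii), A major (IV), B major (V), C# minor (vi), D# diminished (vii°).
Triads in C# minor (harmonic minor): C# minor (i), D# diminished (ii°), E augmented (III+), F# minor (iv), G# major (V), A major (VI), B# diminished (vii°).
Shared triads with their functions: F# minor (ii in E major, iv in C# minor); A major (IV in E major, VI in C# minor); C# minor (vi in E major, i in C# minor); D# diminished (vii° in E major, ii° in C# minor).

F#m, A, C#m, D#dim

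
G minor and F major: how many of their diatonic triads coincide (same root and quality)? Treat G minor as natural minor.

Diatonic triads of G minor (natural minor): G minor (i), A diminished (ii°), Bb major (III), C minor (iv), D minor (v), Eb major (VI), F major (VII).
Diatonic triads of F major: F major (I), G minor (ii), A minor (iii), Bb major (IV), C major (V), D minor (vi), E diminished (vii°).
Matching root and quality in both lists: G minor, Bb major, D minor, F major.
That gives 4 common triads.

4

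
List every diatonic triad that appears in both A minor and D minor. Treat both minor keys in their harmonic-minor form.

Dm

Triads in A minor (harmonic minor): Am (i), Bdim (ii°), Caug (III+), Dm (iv), E (V), F (VI), G#dim (vii°).
Triads in D minor (harmonic minor): Dm (i), Edim (ii°), Faug (III+), Gm (iv), A (V), Bb (VI), C#dim (vii°).
Shared triads with their functions: Dm (iv in A minor, i in D minor).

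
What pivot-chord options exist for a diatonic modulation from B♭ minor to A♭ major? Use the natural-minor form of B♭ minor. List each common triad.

B♭m, D♭, Fm, A♭

Triads in B♭ minor (natural minor): B♭m (i), Cdim (ii°), D♭ (III), E♭m (iv), Fm (v), G♭ (VI), A♭ (VII).
Triads in A♭ major: A♭ (I), B♭m (ii), Cm (iii), D♭ (IV), E♭ (V), Fm (vi), Gdim (vii°).
Shared triads with their functions: B♭m (i in B♭ minor, ii in A♭ major); D♭ (III in B♭ minor, IV in A♭ major); Fm (v in B♭ minor, vi in A♭ major); A♭ (VII in B♭ minor, I in A♭ major).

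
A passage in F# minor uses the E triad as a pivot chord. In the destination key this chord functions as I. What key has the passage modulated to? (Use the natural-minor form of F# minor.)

E major

The numeral I denotes a major triad on scale degree 1. With E on degree 1, the tonic of the new key is E.
Degree 1 carries a major triad in major keys, so the destination is E major.
Check: the diatonic triads of E major are E (I), F#m (ii), G#m (iii), A (IV), B (V), C#m (vi), D#dim (vii°) — E is indeed I.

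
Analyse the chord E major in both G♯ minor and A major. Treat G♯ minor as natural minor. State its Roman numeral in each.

VI in G♯ minor; V in A major

The scale of G♯ minor (natural minor) is G♯ A♯ B C♯ D♯ E F♯; E is degree 6, and the triad built there (E-G♯-B) is major, so it is VI.
The scale of A major is A B C♯ D E F♯ G♯; E is degree 5, and the triad built there (E-G♯-B) is major, so it is V.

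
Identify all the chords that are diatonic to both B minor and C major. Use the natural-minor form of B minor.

Em, G

Triads in B minor (natural minor): B minor (i), C# diminished (ii°), D major (III), E minor (iv), F# minor (v), G major (VI), A major (VII).
Triads in C major: C major (I), D minor (ii), E minor (iii), F major (IV), G major (V), A minor (vi), B diminished (vii°).
Shared triads with their functions: E minor (iv in B minor, iii in C major); G major (VI in B minor, V in C major).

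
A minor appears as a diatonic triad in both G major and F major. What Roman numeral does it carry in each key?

ii in G major; iii in F major

The scale of G major is G A B C D E F#; A is degree 2, and the triad built there (A-C-E) is minor, so it is ii.
The scale of F major is F G A Bb C D E; A is degree 3, and the triad built there (A-C-E) is minor, so it is iii.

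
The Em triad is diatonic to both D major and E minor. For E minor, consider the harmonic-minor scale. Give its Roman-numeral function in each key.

ii in D major; i in E minor

The scale of D major is D E F# G A B C#; E is degree 2, and the triad built there (E-G-B) is minor, so it is ii.
The scale of E minor (harmonic minor) is E F# G A B C D#; E is degree 1, and the triad built there (E-G-B) is minor, so it is i.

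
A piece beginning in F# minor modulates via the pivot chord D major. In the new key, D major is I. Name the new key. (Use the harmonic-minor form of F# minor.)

The numeral I denotes a major triad on scale degree 1. With D on degree 1, the tonic of the new key is D.
Degree 1 carries a major triad in major keys, so the destination is D major.
Check: the diatonic triads of D major are D (I), Em (ii), F#m (iii), G (IV), A (V), Bm (vi), C#dim (vii°) — D major is indeed I.

D major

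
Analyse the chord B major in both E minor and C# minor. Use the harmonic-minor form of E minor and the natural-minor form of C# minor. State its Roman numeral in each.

The scale of E minor (harmonic minor) is E F# G A B C D#; B is degree 5, and the triad built there (B-D#-F#) is major, so it is V.
The scale of C# minor (natural minor) is C# D# E F# G# A B; B is degree 7, and the triad built there (B-D#-F#) is major, so it is VII.

V in E minor; VII in C# minor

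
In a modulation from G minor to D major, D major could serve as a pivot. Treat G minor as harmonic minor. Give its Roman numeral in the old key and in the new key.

The scale of G minor (harmonic minor) is G A Bb C D Eb F#; D is degree 5, and the triad built there (D-F#-A) is major, so it is V.
The scale of D major is D E F# G A B C#; D is degree 1, and the triad built there (D-F#-A) is major, so it is I.

V in G minor; I in D major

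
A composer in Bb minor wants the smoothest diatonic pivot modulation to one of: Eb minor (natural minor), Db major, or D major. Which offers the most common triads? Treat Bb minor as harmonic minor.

Db major

Triads of Bb minor (harmonic minor): Bb minor (i), C diminished (ii°), Db augmented (III+), Eb minor (iv), F major (V), Gb major (VI), A diminished (vii°).
Eb minor (natural minor) shares 3: Bbm, Ebm, Gb.
Db major shares 4: Bbm, Cdim, Ebm, Gb.
D major shares 0: none.
The most common triads (4) are shared with Db major.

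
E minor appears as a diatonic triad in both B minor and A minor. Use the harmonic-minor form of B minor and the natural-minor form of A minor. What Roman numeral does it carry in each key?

The scale of B minor (harmonic minor) is B C# D E F# G A#; E is degree 4, and the triad built there (E-G-B) is minor, so it is iv.
The scale of A minor (natural minor) is A B C D E F G; E is degree 5, and the triad built there (E-G-B) is minor, so it is v.

iv in B minor; v in A minor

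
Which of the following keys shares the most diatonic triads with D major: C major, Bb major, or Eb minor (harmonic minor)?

C major

Triads of D major: D (I), Em (ii), F#m (iii), G (IV), A (V), Bm (vi), C#dim (vii°).
C major shares 2: Em, G.
Bb major shares 0: none.
Eb minor (harmonic minor) shares 0: none.
The most common triads (2) are shared with C major.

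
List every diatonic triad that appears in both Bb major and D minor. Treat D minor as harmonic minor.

Triads in Bb major: Bb major (I), C minor (ii), D minor (iii), Eb major (IV), F major (V), G minor (vi), A diminished (vii°).
Triads in D minor (harmonic minor): D minor (i), E diminished (ii°), F augmented (III+), G minor (iv), A major (V), Bb major (VI), C# diminished (vii°).
Shared triads with their functions: Bb major (I in Bb major, VI in D minor); D minor (iii in Bb major, i in D minor); G minor (vi in Bb major, iv in D minor).

Bb, Dm, Gm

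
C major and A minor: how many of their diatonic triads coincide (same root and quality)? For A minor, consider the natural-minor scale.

7

Diatonic triads of C major: C (I), Dm (ii), Em (iii), F (IV), G (V), Am (vi), Bdim (vii°).
Diatonic triads of A minor (natural minor): Am (i), Bdim (ii°), C (III), Dm (iv), Em (v), F (VI), G (VII).
Matching root and quality in both lists: C, Dm, Em, F, G, Am, Bdim.
That gives 7 common triads.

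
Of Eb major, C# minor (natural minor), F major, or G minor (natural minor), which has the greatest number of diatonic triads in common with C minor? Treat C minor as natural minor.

Eb major

Triads of C minor (natural minor): C minor (i), D diminished (ii°), Eb major (III), F minor (iv), G minor (v), Ab major (VI), Bb major (VII).
Eb major shares 7: Cm, Ddim, Eb, Fm, Gm, Ab, Bb.
C# minor (natural minor) shares 0: none.
F major shares 2: Gm, Bb.
G minor (natural minor) shares 4: Cm, Eb, Gm, Bb.
The most common triads (7) are shared with Eb major.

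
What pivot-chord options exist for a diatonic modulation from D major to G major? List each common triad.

D, Em, G, Bm

Triads in D major: D (I), Em (ii), F#m (iii), G (IV), A (V), Bm (vi), C#dim (vii°).
Triads in G major: G (I), Am (ii), Bm (iii), C (IV), D (V), Em (vi), F#dim (vii°).
Shared triads with their functions: D (I in D major, V in G major); Em (ii in D major, vi in G major); G (IV in D major, I in G major); Bm (vi in D major, iii in G major).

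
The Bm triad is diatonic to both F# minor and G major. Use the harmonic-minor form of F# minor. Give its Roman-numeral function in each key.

iv in F# minor; iii in G major

The scale of F# minor (harmonic minor) is F# G# A B C# D E#; B is degree 4, and the triad built there (B-D-F#) is minor, so it is iv.
The scale of G major is G A B C D E F#; B is degree 3, and the triad built there (B-D-F#) is minor, so it is iii.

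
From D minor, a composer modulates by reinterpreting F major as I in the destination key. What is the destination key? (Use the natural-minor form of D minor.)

F major

The numeral I denotes a major triad on scale degree 1. With F on degree 1, the tonic of the new key is F.
Degree 1 carries a major triad in major keys, so the destination is F major.
Check: the diatonic triads of F major are F (I), Gm (ii), Am (iii), Bb (IV), C (V), Dm (vi), Edim (vii°) — F major is indeed I.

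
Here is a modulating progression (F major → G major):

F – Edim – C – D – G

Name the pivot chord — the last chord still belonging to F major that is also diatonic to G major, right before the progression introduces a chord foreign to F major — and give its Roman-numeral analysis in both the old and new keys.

C — V in F major, IV in G major

Chords diatonic to F major: F, Gm, Am, B♭, C, Dm, Edim.
Reading the progression, the first chord not in that set is D, so the modulation leaves F major there.
The chord immediately before D is C, which is diatonic to both keys: V in F major and IV in G major.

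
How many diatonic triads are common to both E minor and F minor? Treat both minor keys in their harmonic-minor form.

1

Diatonic triads of E minor (harmonic minor): Em (i), F♯dim (ii°), Gaug (III+), Am (iv), B (V), C (VI), D♯dim (vii°).
Diatonic triads of F minor (harmonic minor): Fm (i), Gdim (ii°), A♭aug (III+), B♭m (iv), C (V), D♭ (VI), Edim (vii°).
Matching root and quality in both lists: C.
That gives 1 common triad.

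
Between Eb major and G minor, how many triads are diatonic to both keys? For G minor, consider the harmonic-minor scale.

Diatonic triads of Eb major: Eb major (I), F minor (ii), G minor (iii), Ab major (IV), Bb major (V), C minor (vi), D diminished (vii°).
Diatonic triads of G minor (harmonic minor): G minor (i), A diminished (ii°), Bb augmented (III+), C minor (iv), D major (V), Eb major (VI), F# diminished (vii°).
Matching root and quality in both lists: Eb major, G minor, C minor.
That gives 3 common triads.

3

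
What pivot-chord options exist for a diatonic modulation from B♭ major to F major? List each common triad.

B♭, Dm, F, Gm

Triads in B♭ major: B♭ (I), Cm (ii), Dm (iii), E♭ (IV), F (V), Gm (vi), Adim (vii°).
Triads in F major: F (I), Gm (ii), Am (iii), B♭ (IV), C (V), Dm (vi), Edim (vii°).
Shared triads with their functions: B♭ (I in B♭ major, IV in F major); Dm (iii in B♭ major, vi in F major); F (V in B♭ major, I in F major); Gm (vi in B♭ major, ii in F major).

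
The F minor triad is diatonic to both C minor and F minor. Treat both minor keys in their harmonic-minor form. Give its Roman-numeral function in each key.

iv in C minor; i in F minor

The scale of C minor (harmonic minor) is C D Eb F G Ab B; F is degree 4, and the triad built there (F-Ab-C) is minor, so it is iv.
The scale of F minor (harmonic minor) is F G Ab Bb C Db E; F is degree 1, and the triad built there (F-Ab-C) is minor, so it is i.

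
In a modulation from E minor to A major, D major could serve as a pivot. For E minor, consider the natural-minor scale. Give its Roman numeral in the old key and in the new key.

VII in E minor; IV in A major

The scale of E minor (natural minor) is E F♯ G A B C D; D is degree 7, and the triad built there (D-F♯-A) is major, so it is VII.
The scale of A major is A B C♯ D E F♯ G♯; D is degree 4, and the triad built there (D-F♯-A) is major, so it is IV.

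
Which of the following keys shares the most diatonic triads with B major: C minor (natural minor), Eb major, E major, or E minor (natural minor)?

Triads of B major: B major (I), C# minor (ii), D# minor (iii), E major (IV), F# major (V), G# minor (vi), A# diminished (vii°).
C minor (natural minor) shares 0: none.
Eb major shares 0: none.
E major shares 4: B, C#m, E, G#m.
E minor (natural minor) shares 0: none.
The most common triads (4) are shared with E major.

E major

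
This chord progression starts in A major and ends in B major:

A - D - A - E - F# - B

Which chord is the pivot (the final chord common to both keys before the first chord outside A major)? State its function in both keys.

Chords diatonic to A major: A, Bm, C#m, D, E, F#m, G#dim.
Reading the progression, the first chord not in that set is F#, so the modulation leaves A major there.
The chord immediately before F# is E, which is diatonic to both keys: V in A major and IV in B major.

E — V in A major, IV in B major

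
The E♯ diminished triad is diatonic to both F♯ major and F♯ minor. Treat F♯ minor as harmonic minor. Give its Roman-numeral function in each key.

vii° in F♯ major; vii° in F♯ minor

The scale of F♯ major is F♯ G♯ A♯ B C♯ D♯ E♯; E♯ is degree 7, and the triad built there (E♯-G♯-B) is diminished, so it is vii°.
The scale of F♯ minor (harmonic minor) is F♯ G♯ A B C♯ D E♯; E♯ is degree 7, and the triad built there (E♯-G♯-B) is diminished, so it is vii°.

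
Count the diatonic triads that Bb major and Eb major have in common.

Diatonic triads of Bb major: Bb major (I), C minor (ii), D minor (iii), Eb major (IV), F major (V), G minor (vi), A diminished (vii°).
Diatonic triads of Eb major: Eb major (I), F minor (ii), G minor (iii), Ab major (IV), Bb major (V), C minor (vi), D diminished (vii°).
Matching root and quality in both lists: Bb major, C minor, Eb major, G minor.
That gives 4 common triads.

4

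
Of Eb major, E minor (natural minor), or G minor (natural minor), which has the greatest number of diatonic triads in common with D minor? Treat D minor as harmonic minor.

Triads of D minor (harmonic minor): Dm (i), Edim (ii°), Faug (III+), Gm (iv), A (V), Bb (VI), C#dim (vii°).
Eb major shares 2: Gm, Bb.
E minor (natural minor) shares 0: none.
G minor (natural minor) shares 3: Dm, Gm, Bb.
The most common triads (3) are shared with G minor.

G minor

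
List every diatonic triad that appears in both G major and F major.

Triads in G major: G (I), Am (ii), Bm (iii), C (IV), D (V), Em (vi), F♯dim (vii°).
Triads in F major: F (I), Gm (ii), Am (iii), B♭ (IV), C (V), Dm (vi), Edim (vii°).
Shared triads with their functions: Am (ii in G major, iii in F major); C (IV in G major, V in F major).

Am, C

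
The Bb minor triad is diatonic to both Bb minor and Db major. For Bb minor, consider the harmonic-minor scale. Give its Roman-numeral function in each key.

The scale of Bb minor (harmonic minor) is Bb C Db Eb F Gb A; Bb is degree 1, and the triad built there (Bb-Db-F) is minor, so it is i.
The scale of Db major is Db Eb F Gb Ab Bb C; Bb is degree 6, and the triad built there (Bb-Db-F) is minor, so it is vi.

i in Bb minor; vi in Db major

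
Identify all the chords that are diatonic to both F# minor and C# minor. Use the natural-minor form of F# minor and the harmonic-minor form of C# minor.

F#m, A, C#m

Triads in F# minor (natural minor): F#m (i), G#dim (ii°), A (III), Bm (iv), C#m (v), D (VI), E (VII).
Triads in C# minor (harmonic minor): C#m (i), D#dim (ii°), Eaug (III+), F#m (iv), G# (V), A (VI), B#dim (vii°).
Shared triads with their functions: F#m (i in F# minor, iv in C# minor); A (III in F# minor, VI in C# minor); C#m (v in F# minor, i in C# minor).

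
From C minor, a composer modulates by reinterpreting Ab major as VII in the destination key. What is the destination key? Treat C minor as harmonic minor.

Bb minor

The numeral VII denotes a major triad on scale degree 7. With Ab on degree 7, the tonic of the new key is Bb.
Degree 7 carries a major triad in natural-minor keys, so the destination is Bb minor.
Check: the diatonic triads of Bb minor (natural minor) are Bbm (i), Cdim (ii°), Db (III), Ebm (iv), Fm (v), Gb (VI), Ab (VII) — Ab major is indeed VII.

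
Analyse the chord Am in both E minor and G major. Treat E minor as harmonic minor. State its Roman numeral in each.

iv in E minor; ii in G major

The scale of E minor (harmonic minor) is E F# G A B C D#; A is degree 4, and the triad built there (A-C-E) is minor, so it is iv.
The scale of G major is G A B C D E F#; A is degree 2, and the triad built there (A-C-E) is minor, so it is ii.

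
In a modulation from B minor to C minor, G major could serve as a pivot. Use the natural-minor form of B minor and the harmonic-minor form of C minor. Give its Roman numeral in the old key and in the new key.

The scale of B minor (natural minor) is B C# D E F# G A; G is degree 6, and the triad built there (G-B-D) is major, so it is VI.
The scale of C minor (harmonic minor) is C D Eb F G Ab B; G is degree 5, and the triad built there (G-B-D) is major, so it is V.

VI in B minor; V in C minor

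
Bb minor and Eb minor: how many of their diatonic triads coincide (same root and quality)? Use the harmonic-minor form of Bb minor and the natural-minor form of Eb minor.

3

Diatonic triads of Bb minor (harmonic minor): Bbm (i), Cdim (ii°), Dbaug (III+), Ebm (iv), F (V), Gb (VI), Adim (vii°).
Diatonic triads of Eb minor (natural minor): Ebm (i), Fdim (ii°), Gb (III), Abm (iv), Bbm (v), Cb (VI), Db (VII).
Matching root and quality in both lists: Bbm, Ebm, Gb.
That gives 3 common triads.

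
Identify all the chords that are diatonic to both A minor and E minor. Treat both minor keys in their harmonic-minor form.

Triads in A minor (harmonic minor): Am (i), Bdim (ii°), Caug (III+), Dm (iv), E (V), F (VI), G#dim (vii°).
Triads in E minor (harmonic minor): Em (i), F#dim (ii°), Gaug (III+), Am (iv), B (V), C (VI), D#dim (vii°).
Shared triads with their functions: Am (i in A minor, iv in E minor).

Am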